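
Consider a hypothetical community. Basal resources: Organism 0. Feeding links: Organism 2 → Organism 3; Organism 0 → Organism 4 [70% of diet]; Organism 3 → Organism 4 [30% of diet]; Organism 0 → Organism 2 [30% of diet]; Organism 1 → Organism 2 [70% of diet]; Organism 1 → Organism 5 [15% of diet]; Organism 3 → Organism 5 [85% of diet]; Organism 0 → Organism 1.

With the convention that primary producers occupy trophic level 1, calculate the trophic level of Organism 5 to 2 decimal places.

Organism 1: 1 + 1 = 2
Organism 2: 1 + (0.3×1 + 0.7×2) = 2.7
Organism 3: 1 + 2.7 = 3.7
Organism 4: 1 + (0.7×1 + 0.3×3.7) = 2.81
Organism 5: 1 + (0.15×2 + 0.85×3.7) = 4.445

4.45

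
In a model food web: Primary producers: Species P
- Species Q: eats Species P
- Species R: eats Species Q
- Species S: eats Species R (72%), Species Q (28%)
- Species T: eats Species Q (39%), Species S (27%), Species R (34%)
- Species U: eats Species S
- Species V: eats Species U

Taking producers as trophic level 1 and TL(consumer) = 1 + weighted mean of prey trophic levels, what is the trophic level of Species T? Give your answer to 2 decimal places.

Species Q: 1 + 1 = 2
Species R: 1 + 2 = 3
Species S: 1 + (0.72×3 + 0.28×2) = 3.72
Species T: 1 + (0.39×2 + 0.27×3.72 + 0.34×3) = 3.8044
Species U: 1 + 3.72 = 4.72
Species V: 1 + 4.72 = 5.72

3.80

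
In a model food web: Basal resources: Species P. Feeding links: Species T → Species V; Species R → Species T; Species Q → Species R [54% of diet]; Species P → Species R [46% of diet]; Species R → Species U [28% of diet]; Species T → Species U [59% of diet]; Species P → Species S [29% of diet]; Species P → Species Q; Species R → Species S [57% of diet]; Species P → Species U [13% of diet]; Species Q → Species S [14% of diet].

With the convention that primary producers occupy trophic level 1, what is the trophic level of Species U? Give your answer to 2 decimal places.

3.93

Species Q: 1 + 1 = 2
Species R: 1 + (0.46×1 + 0.54×2) = 2.54
Species S: 1 + (0.14×2 + 0.29×1 + 0.57×2.54) = 3.0178
Species T: 1 + 2.54 = 3.54
Species U: 1 + (0.13×1 + 0.28×2.54 + 0.59×3.54) = 3.9298
Species V: 1 + 3.54 = 4.54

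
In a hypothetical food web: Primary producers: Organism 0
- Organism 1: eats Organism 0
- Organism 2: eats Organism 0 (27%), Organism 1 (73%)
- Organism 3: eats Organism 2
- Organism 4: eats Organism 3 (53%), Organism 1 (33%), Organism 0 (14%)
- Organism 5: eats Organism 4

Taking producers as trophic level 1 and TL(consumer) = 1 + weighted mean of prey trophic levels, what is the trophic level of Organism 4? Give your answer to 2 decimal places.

3.78

Organism 1: 1 + 1 = 2
Organism 2: 1 + (0.27×1 + 0.73×2) = 2.73
Organism 3: 1 + 2.73 = 3.73
Organism 4: 1 + (0.53×3.73 + 0.33×2 + 0.14×1) = 3.7769
Organism 5: 1 + 3.7769 = 4.7769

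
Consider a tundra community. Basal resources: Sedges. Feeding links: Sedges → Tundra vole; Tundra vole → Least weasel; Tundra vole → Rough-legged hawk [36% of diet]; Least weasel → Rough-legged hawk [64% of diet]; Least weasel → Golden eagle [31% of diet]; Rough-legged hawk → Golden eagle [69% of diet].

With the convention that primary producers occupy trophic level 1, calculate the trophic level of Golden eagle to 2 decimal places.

4.44

Tundra vole: 1 + 1 = 2
Least weasel: 1 + 2 = 3
Rough-legged hawk: 1 + (0.36×2 + 0.64×3) = 3.64
Golden eagle: 1 + (0.31×3 + 0.69×3.64) = 4.4416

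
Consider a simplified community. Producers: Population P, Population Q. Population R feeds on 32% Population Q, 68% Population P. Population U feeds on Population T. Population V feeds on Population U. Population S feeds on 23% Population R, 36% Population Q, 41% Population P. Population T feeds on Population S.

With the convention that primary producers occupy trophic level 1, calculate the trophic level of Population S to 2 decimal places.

2.23

Population R: 1 + (0.32×1 + 0.68×1) = 2
Population S: 1 + (0.23×2 + 0.36×1 + 0.41×1) = 2.23
Population T: 1 + 2.23 = 3.23
Population U: 1 + 3.23 = 4.23
Population V: 1 + 4.23 = 5.23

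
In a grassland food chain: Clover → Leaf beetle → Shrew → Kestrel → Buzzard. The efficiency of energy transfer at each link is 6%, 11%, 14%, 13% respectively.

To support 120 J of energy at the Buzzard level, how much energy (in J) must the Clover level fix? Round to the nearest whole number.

999001 J

Cumulative transfer efficiency: 0.06 × 0.11 × 0.14 × 0.13 = 0.00012012
Clover energy = 120 / 0.00012012 = 999001 J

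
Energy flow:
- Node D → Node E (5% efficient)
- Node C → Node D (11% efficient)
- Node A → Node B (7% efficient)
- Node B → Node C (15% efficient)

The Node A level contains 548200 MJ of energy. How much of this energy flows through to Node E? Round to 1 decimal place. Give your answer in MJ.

Node B: 548200 × 0.07 = 38374 MJ
Node C: 38374 × 0.15 = 5756.1 MJ
Node D: 5756.1 × 0.11 = 633.171 MJ
Node E: 633.171 × 0.05 = 31.65855 MJ

31.7 MJ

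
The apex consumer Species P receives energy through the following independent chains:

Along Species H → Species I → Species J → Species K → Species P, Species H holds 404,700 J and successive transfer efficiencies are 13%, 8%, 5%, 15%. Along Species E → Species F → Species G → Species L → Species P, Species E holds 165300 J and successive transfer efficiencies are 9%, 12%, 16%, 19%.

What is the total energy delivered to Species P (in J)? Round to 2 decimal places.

Via Species H: 404700 × 0.13 × 0.08 × 0.05 × 0.15 = 31.5666 J
Via Species E: 165300 × 0.09 × 0.12 × 0.16 × 0.19 = 54.271296 J
Total at Species P: 31.5666 + 54.271296 = 85.837896 J

85.84 J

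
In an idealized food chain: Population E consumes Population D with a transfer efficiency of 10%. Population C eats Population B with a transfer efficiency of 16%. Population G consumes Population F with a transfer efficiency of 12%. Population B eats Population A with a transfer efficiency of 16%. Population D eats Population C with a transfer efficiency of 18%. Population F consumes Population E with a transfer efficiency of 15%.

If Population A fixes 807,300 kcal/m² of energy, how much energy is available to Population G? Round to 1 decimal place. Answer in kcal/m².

6.7 kcal/m²

Population B: 807300 × 0.16 = 129168 kcal/m²
Population C: 129168 × 0.16 = 20666.88 kcal/m²
Population D: 20666.88 × 0.18 = 3720.0384 kcal/m²
Population E: 3720.0384 × 0.1 = 372.00384 kcal/m²
Population F: 372.00384 × 0.15 = 55.800576 kcal/m²
Population G: 55.800576 × 0.12 = 6.69606912 kcal/m²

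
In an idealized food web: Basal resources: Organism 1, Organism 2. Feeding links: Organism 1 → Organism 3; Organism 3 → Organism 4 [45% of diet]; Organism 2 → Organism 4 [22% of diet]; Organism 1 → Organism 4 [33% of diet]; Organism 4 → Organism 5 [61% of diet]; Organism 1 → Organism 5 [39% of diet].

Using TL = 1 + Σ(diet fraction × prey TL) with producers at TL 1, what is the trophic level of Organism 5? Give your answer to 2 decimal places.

Organism 3: 1 + 1 = 2
Organism 4: 1 + (0.45×2 + 0.22×1 + 0.33×1) = 2.45
Organism 5: 1 + (0.61×2.45 + 0.39×1) = 2.8845

2.88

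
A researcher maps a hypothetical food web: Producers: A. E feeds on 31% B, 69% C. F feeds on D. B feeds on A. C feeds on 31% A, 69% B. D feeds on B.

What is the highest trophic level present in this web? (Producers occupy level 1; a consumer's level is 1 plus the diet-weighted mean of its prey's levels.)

4

B: 1 + 1 = 2
C: 1 + (0.31×1 + 0.69×2) = 2.69
D: 1 + 2 = 3
E: 1 + (0.31×2 + 0.69×2.69) = 3.4761
F: 1 + 3 = 4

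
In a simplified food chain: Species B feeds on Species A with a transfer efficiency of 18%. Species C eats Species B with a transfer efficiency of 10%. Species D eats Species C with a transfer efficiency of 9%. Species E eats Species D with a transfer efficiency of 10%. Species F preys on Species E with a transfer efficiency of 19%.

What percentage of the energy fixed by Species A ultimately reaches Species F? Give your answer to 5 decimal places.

Product of link efficiencies: 0.18 × 0.1 × 0.09 × 0.1 × 0.19 = 0.00003078
As a percentage: 0.00003078 × 100 = 0.00308%

0.00308%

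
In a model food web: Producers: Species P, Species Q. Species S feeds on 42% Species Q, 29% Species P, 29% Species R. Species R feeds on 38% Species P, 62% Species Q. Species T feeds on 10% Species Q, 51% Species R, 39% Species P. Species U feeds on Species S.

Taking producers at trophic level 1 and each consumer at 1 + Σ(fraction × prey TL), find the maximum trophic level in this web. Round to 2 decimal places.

Species R: 1 + (0.38×1 + 0.62×1) = 2
Species S: 1 + (0.42×1 + 0.29×1 + 0.29×2) = 2.29
Species T: 1 + (0.1×1 + 0.51×2 + 0.39×1) = 2.51
Species U: 1 + 2.29 = 3.29

3.29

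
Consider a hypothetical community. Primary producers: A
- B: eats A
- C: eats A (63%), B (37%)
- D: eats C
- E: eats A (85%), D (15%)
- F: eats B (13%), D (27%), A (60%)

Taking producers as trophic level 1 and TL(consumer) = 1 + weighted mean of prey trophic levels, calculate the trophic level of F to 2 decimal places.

2.77

B: 1 + 1 = 2
C: 1 + (0.63×1 + 0.37×2) = 2.37
D: 1 + 2.37 = 3.37
E: 1 + (0.85×1 + 0.15×3.37) = 2.3555
F: 1 + (0.13×2 + 0.27×3.37 + 0.6×1) = 2.7699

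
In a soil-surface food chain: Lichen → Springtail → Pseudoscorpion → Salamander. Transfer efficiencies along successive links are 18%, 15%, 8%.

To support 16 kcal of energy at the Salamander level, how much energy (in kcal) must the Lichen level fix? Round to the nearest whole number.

7407 kcal

Cumulative transfer efficiency: 0.18 × 0.15 × 0.08 = 0.00216
Lichen energy = 16 / 0.00216 = 7407 kcal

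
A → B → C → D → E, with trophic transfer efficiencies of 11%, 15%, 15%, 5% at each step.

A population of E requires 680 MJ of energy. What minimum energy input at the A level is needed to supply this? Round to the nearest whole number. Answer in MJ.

5494949 MJ

Cumulative transfer efficiency: 0.11 × 0.15 × 0.15 × 0.05 = 0.00012375
A energy = 680 / 0.00012375 = 5494949 MJ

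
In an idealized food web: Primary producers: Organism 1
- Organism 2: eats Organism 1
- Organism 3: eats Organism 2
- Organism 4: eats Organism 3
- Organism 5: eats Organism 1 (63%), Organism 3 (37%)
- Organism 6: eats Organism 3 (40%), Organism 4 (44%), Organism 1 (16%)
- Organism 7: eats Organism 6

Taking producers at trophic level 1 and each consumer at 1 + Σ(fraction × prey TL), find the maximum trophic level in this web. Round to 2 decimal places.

Organism 2: 1 + 1 = 2
Organism 3: 1 + 2 = 3
Organism 4: 1 + 3 = 4
Organism 5: 1 + (0.63×1 + 0.37×3) = 2.74
Organism 6: 1 + (0.4×3 + 0.44×4 + 0.16×1) = 4.12
Organism 7: 1 + 4.12 = 5.12

5.12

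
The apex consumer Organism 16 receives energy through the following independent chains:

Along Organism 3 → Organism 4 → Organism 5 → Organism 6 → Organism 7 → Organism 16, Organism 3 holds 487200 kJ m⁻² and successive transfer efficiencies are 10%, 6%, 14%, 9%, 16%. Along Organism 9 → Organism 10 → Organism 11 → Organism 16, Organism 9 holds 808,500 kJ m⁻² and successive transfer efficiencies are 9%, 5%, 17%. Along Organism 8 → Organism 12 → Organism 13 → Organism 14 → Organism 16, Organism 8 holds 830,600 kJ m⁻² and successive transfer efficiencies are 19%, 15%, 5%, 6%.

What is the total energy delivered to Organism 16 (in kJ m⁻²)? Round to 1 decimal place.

Via Organism 3: 487200 × 0.1 × 0.06 × 0.14 × 0.09 × 0.16 = 5.8931712 kJ m⁻²
Via Organism 9: 808500 × 0.09 × 0.05 × 0.17 = 618.5025 kJ m⁻²
Via Organism 8: 830600 × 0.19 × 0.15 × 0.05 × 0.06 = 71.0163 kJ m⁻²
Total at Organism 16: 5.8931712 + 618.5025 + 71.0163 = 695.4119712 kJ m⁻²

695.4 kJ m⁻²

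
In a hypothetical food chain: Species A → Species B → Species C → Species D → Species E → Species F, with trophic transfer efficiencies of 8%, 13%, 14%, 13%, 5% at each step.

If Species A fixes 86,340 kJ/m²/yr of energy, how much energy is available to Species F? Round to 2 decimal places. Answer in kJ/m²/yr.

Species B: 86340 × 0.08 = 6907.2 kJ/m²/yr
Species C: 6907.2 × 0.13 = 897.936 kJ/m²/yr
Species D: 897.936 × 0.14 = 125.71104 kJ/m²/yr
Species E: 125.71104 × 0.13 = 16.3424352 kJ/m²/yr
Species F: 16.3424352 × 0.05 = 0.81712176 kJ/m²/yr

0.82 kJ/m²/yr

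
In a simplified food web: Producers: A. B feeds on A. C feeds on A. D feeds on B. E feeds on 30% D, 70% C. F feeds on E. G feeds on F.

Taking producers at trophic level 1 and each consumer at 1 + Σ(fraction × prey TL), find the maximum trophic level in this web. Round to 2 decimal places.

5.30

B: 1 + 1 = 2
C: 1 + 1 = 2
D: 1 + 2 = 3
E: 1 + (0.3×3 + 0.7×2) = 3.3
F: 1 + 3.3 = 4.3
G: 1 + 4.3 = 5.3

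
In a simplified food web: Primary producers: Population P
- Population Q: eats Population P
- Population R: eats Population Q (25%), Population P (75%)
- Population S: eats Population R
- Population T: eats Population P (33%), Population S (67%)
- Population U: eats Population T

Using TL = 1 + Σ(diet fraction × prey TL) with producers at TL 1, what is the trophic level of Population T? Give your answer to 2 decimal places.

Population Q: 1 + 1 = 2
Population R: 1 + (0.25×2 + 0.75×1) = 2.25
Population S: 1 + 2.25 = 3.25
Population T: 1 + (0.33×1 + 0.67×3.25) = 3.5075
Population U: 1 + 3.5075 = 4.5075

3.51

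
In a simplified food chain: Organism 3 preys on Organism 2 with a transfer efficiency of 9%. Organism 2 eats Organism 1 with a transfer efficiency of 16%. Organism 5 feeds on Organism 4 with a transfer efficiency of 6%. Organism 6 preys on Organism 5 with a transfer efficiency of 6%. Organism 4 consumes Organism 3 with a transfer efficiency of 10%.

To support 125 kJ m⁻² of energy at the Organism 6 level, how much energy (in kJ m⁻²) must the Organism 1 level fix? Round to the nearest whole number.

24112654 kJ m⁻²

Cumulative transfer efficiency: 0.16 × 0.09 × 0.1 × 0.06 × 0.06 = 0.000005184
Organism 1 energy = 125 / 0.000005184 = 24112654 kJ m⁻²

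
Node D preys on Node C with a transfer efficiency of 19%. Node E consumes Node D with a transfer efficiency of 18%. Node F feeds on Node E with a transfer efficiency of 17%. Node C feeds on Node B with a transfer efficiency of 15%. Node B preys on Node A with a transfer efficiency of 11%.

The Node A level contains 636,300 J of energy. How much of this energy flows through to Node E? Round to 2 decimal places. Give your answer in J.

359.06 J

Node B: 636300 × 0.11 = 69993 J
Node C: 69993 × 0.15 = 10498.95 J
Node D: 10498.95 × 0.19 = 1994.8005 J
Node E: 1994.8005 × 0.18 = 359.06409 J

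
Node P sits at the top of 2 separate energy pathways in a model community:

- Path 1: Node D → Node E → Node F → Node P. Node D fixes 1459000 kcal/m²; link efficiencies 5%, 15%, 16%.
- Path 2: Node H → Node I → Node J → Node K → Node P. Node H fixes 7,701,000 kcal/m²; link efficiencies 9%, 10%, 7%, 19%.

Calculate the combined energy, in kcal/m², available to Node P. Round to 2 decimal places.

Path 1: 1459000 × 0.05 × 0.15 × 0.16 = 1750.8 kcal/m²
Path 2: 7701000 × 0.09 × 0.1 × 0.07 × 0.19 = 921.8097 kcal/m²
Total at Node P: 1750.8 + 921.8097 = 2672.6097 kcal/m²

2672.61 kcal/m²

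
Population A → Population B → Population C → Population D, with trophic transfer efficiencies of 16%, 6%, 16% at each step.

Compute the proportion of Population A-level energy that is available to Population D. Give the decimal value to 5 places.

Product of link efficiencies: 0.16 × 0.06 × 0.16 = 0.001536

0.00154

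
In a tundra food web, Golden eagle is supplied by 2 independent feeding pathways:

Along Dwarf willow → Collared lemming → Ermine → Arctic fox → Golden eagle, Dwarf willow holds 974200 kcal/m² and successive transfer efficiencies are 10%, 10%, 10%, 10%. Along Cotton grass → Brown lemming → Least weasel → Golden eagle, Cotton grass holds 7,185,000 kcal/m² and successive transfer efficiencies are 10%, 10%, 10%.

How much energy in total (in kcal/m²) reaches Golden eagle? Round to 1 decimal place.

Via Dwarf willow: 974200 × 0.1 × 0.1 × 0.1 × 0.1 = 97.42 kcal/m²
Via Cotton grass: 7185000 × 0.1 × 0.1 × 0.1 = 7185 kcal/m²
Total at Golden eagle: 97.42 + 7185 = 7282.42 kcal/m²

7282.4 kcal/m²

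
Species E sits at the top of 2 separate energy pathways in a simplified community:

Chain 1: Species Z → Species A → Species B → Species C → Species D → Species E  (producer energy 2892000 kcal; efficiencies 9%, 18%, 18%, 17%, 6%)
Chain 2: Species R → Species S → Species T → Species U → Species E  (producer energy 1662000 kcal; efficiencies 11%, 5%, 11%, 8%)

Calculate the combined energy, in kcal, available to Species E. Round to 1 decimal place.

Chain 1: 2892000 × 0.09 × 0.18 × 0.18 × 0.17 × 0.06 = 86.0173344 kcal
Chain 2: 1662000 × 0.11 × 0.05 × 0.11 × 0.08 = 80.4408 kcal
Total at Species E: 86.0173344 + 80.4408 = 166.4581344 kcal

166.5 kcal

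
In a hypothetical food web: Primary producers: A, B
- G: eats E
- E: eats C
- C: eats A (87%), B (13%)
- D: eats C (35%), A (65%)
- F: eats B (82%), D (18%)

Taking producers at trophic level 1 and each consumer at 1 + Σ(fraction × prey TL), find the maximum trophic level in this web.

4

C: 1 + (0.87×1 + 0.13×1) = 2
D: 1 + (0.35×2 + 0.65×1) = 2.35
E: 1 + 2 = 3
F: 1 + (0.82×1 + 0.18×2.35) = 2.243
G: 1 + 3 = 4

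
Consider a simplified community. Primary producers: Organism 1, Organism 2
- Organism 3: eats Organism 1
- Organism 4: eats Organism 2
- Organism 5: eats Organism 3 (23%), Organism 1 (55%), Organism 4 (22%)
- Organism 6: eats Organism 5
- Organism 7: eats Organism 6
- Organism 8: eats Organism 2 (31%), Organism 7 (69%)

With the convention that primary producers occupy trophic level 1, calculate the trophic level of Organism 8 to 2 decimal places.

Organism 3: 1 + 1 = 2
Organism 4: 1 + 1 = 2
Organism 5: 1 + (0.23×2 + 0.55×1 + 0.22×2) = 2.45
Organism 6: 1 + 2.45 = 3.45
Organism 7: 1 + 3.45 = 4.45
Organism 8: 1 + (0.31×1 + 0.69×4.45) = 4.3805

4.38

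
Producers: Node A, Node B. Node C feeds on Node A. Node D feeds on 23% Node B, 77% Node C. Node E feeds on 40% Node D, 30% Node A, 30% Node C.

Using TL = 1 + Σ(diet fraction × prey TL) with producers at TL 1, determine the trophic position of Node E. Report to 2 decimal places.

Node C: 1 + 1 = 2
Node D: 1 + (0.23×1 + 0.77×2) = 2.77
Node E: 1 + (0.4×2.77 + 0.3×1 + 0.3×2) = 3.008

3.01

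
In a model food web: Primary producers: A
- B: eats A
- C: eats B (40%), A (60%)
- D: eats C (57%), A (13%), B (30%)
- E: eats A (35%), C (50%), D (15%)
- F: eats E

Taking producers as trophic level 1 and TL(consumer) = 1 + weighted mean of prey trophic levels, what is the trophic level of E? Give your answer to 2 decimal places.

B: 1 + 1 = 2
C: 1 + (0.4×2 + 0.6×1) = 2.4
D: 1 + (0.57×2.4 + 0.13×1 + 0.3×2) = 3.098
E: 1 + (0.35×1 + 0.5×2.4 + 0.15×3.098) = 3.0147
F: 1 + 3.0147 = 4.0147

3.01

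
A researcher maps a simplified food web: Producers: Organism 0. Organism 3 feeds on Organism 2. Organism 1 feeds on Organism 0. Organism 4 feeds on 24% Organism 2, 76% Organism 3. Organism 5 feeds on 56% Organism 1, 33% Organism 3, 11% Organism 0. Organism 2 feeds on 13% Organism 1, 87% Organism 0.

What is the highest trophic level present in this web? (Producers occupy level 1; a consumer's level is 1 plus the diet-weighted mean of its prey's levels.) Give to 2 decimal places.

Organism 1: 1 + 1 = 2
Organism 2: 1 + (0.13×2 + 0.87×1) = 2.13
Organism 3: 1 + 2.13 = 3.13
Organism 4: 1 + (0.24×2.13 + 0.76×3.13) = 3.89
Organism 5: 1 + (0.56×2 + 0.33×3.13 + 0.11×1) = 3.2629

3.89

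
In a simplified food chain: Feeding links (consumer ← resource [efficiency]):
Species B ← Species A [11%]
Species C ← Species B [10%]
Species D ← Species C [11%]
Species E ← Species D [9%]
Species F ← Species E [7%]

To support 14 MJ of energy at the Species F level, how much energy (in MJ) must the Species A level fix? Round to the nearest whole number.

1836547 MJ

Cumulative transfer efficiency: 0.11 × 0.1 × 0.11 × 0.09 × 0.07 = 0.000007623
Species A energy = 14 / 0.000007623 = 1836547 MJ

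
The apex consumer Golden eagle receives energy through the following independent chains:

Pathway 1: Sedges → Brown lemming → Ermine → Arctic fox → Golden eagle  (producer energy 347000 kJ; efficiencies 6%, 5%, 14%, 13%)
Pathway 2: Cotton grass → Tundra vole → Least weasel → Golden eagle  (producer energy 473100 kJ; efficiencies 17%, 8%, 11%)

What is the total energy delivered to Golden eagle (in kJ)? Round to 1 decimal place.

726.7 kJ

Pathway 1: 347000 × 0.06 × 0.05 × 0.14 × 0.13 = 18.9462 kJ
Pathway 2: 473100 × 0.17 × 0.08 × 0.11 = 707.7576 kJ
Total at Golden eagle: 18.9462 + 707.7576 = 726.7038 kJ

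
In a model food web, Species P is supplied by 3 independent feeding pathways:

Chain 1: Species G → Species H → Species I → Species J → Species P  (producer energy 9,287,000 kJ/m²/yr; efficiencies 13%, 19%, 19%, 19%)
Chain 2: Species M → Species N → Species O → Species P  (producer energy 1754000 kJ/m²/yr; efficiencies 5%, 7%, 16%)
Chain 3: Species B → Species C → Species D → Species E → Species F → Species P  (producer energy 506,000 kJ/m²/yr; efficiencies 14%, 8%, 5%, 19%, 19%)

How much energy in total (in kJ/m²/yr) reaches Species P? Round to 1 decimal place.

9273.4 kJ/m²/yr

Chain 1: 9287000 × 0.13 × 0.19 × 0.19 × 0.19 = 8280.93929 kJ/m²/yr
Chain 2: 1754000 × 0.05 × 0.07 × 0.16 = 982.24 kJ/m²/yr
Chain 3: 506000 × 0.14 × 0.08 × 0.05 × 0.19 × 0.19 = 10.229296 kJ/m²/yr
Total at Species P: 8280.93929 + 982.24 + 10.229296 = 9273.408586 kJ/m²/yr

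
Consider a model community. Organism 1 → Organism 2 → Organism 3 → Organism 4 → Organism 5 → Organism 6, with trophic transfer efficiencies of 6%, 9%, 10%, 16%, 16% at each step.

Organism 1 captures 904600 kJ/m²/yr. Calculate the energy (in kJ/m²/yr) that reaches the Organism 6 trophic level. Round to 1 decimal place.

12.5 kJ/m²/yr

Organism 2: 904600 × 0.06 = 54276 kJ/m²/yr
Organism 3: 54276 × 0.09 = 4884.84 kJ/m²/yr
Organism 4: 4884.84 × 0.1 = 488.484 kJ/m²/yr
Organism 5: 488.484 × 0.16 = 78.15744 kJ/m²/yr
Organism 6: 78.15744 × 0.16 = 12.5051904 kJ/m²/yr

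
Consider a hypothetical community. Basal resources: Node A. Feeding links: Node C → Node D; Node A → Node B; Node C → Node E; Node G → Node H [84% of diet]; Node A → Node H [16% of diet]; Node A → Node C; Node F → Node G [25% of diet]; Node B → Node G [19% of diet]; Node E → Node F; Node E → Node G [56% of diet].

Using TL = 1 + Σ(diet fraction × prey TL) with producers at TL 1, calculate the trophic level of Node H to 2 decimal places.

4.57

Node B: 1 + 1 = 2
Node C: 1 + 1 = 2
Node D: 1 + 2 = 3
Node E: 1 + 2 = 3
Node F: 1 + 3 = 4
Node G: 1 + (0.56×3 + 0.25×4 + 0.19×2) = 4.06
Node H: 1 + (0.84×4.06 + 0.16×1) = 4.5704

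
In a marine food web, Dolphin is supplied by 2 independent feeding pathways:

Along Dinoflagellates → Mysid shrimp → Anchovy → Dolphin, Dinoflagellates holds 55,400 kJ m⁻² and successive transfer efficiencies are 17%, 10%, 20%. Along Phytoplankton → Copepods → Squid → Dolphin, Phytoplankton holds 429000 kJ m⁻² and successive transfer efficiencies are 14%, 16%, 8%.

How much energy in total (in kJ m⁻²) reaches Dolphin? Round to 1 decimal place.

957.1 kJ m⁻²

Via Dinoflagellates: 55400 × 0.17 × 0.1 × 0.2 = 188.36 kJ m⁻²
Via Phytoplankton: 429000 × 0.14 × 0.16 × 0.08 = 768.768 kJ m⁻²
Total at Dolphin: 188.36 + 768.768 = 957.128 kJ m⁻²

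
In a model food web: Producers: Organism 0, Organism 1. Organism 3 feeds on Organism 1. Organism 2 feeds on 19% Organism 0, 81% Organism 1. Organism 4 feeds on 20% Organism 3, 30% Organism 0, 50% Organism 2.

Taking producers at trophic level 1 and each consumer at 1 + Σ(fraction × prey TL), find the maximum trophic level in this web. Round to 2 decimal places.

Organism 2: 1 + (0.19×1 + 0.81×1) = 2
Organism 3: 1 + 1 = 2
Organism 4: 1 + (0.2×2 + 0.3×1 + 0.5×2) = 2.7

2.70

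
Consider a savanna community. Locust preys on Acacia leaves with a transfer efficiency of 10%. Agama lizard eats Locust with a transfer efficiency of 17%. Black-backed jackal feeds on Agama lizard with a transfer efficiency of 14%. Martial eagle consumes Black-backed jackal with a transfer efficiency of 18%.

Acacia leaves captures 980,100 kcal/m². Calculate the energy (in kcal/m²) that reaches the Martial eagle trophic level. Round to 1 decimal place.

419.9 kcal/m²

Locust: 980100 × 0.1 = 98010 kcal/m²
Agama lizard: 98010 × 0.17 = 16661.7 kcal/m²
Black-backed jackal: 16661.7 × 0.14 = 2332.638 kcal/m²
Martial eagle: 2332.638 × 0.18 = 419.87484 kcal/m²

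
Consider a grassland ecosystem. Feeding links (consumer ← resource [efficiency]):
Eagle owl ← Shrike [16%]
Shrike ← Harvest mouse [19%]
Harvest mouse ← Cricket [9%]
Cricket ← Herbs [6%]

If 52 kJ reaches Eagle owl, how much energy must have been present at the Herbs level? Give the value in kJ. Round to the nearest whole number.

316764 kJ

Cumulative transfer efficiency: 0.06 × 0.09 × 0.19 × 0.16 = 0.00016416
Herbs energy = 52 / 0.00016416 = 316764 kJ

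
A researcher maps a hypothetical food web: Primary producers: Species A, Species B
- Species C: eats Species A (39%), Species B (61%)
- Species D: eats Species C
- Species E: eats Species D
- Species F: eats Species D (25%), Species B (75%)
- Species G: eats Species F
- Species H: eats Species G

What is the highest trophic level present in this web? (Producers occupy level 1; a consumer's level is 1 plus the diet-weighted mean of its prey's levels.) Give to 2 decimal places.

Species C: 1 + (0.39×1 + 0.61×1) = 2
Species D: 1 + 2 = 3
Species E: 1 + 3 = 4
Species F: 1 + (0.25×3 + 0.75×1) = 2.5
Species G: 1 + 2.5 = 3.5
Species H: 1 + 3.5 = 4.5

4.50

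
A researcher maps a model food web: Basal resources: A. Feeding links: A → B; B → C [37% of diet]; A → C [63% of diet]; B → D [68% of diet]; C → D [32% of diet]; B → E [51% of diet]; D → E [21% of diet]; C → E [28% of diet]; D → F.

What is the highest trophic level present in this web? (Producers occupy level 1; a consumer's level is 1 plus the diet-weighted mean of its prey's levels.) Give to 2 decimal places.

4.12

B: 1 + 1 = 2
C: 1 + (0.37×2 + 0.63×1) = 2.37
D: 1 + (0.68×2 + 0.32×2.37) = 3.1184
E: 1 + (0.51×2 + 0.21×3.1184 + 0.28×2.37) = 3.338464
F: 1 + 3.1184 = 4.1184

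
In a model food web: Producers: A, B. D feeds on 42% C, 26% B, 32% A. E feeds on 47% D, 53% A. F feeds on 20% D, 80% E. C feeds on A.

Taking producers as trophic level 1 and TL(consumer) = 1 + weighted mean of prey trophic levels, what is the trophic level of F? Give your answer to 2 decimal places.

3.62

C: 1 + 1 = 2
D: 1 + (0.42×2 + 0.26×1 + 0.32×1) = 2.42
E: 1 + (0.47×2.42 + 0.53×1) = 2.6674
F: 1 + (0.2×2.42 + 0.8×2.6674) = 3.61792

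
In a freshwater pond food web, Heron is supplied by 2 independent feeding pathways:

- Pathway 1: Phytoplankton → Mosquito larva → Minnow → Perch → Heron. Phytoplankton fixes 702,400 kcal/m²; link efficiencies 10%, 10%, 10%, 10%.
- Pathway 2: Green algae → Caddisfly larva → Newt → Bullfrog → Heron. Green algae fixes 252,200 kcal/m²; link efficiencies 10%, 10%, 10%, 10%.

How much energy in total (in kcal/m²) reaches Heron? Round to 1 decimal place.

95.5 kcal/m²

Pathway 1: 702400 × 0.1 × 0.1 × 0.1 × 0.1 = 70.24 kcal/m²
Pathway 2: 252200 × 0.1 × 0.1 × 0.1 × 0.1 = 25.22 kcal/m²
Total at Heron: 70.24 + 25.22 = 95.46 kcal/m²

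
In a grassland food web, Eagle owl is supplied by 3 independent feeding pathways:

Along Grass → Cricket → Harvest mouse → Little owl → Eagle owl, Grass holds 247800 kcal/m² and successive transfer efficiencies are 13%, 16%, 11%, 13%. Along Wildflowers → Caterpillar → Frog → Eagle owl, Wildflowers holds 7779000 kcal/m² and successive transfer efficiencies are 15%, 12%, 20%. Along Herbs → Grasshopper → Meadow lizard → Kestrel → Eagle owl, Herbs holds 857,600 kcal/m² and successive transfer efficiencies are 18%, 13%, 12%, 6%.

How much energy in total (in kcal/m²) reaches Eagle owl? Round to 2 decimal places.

Via Grass: 247800 × 0.13 × 0.16 × 0.11 × 0.13 = 73.705632 kcal/m²
Via Wildflowers: 7779000 × 0.15 × 0.12 × 0.2 = 28004.4 kcal/m²
Via Herbs: 857600 × 0.18 × 0.13 × 0.12 × 0.06 = 144.488448 kcal/m²
Total at Eagle owl: 73.705632 + 28004.4 + 144.488448 = 28222.59408 kcal/m²

28222.59 kcal/m²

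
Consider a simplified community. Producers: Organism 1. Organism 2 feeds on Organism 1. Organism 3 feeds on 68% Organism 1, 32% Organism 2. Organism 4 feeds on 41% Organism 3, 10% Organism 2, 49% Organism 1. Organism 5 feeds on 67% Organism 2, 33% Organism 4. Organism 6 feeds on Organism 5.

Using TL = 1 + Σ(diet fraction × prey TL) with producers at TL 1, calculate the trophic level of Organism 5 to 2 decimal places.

Organism 2: 1 + 1 = 2
Organism 3: 1 + (0.68×1 + 0.32×2) = 2.32
Organism 4: 1 + (0.41×2.32 + 0.1×2 + 0.49×1) = 2.6412
Organism 5: 1 + (0.67×2 + 0.33×2.6412) = 3.211596
Organism 6: 1 + 3.211596 = 4.211596

3.21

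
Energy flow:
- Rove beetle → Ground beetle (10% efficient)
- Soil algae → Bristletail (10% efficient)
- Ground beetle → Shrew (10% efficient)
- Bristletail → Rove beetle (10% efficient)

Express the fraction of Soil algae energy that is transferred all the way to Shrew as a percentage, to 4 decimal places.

Product of link efficiencies: 0.1 × 0.1 × 0.1 × 0.1 = 0.0001
As a percentage: 0.0001 × 100 = 0.0100%

0.0100%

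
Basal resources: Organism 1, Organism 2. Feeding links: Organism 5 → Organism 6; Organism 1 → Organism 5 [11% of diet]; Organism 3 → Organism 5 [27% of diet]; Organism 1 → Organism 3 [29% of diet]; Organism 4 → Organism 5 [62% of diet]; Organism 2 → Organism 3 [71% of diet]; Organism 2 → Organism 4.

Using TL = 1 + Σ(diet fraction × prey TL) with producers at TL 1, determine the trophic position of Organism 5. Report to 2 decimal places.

2.89

Organism 3: 1 + (0.29×1 + 0.71×1) = 2
Organism 4: 1 + 1 = 2
Organism 5: 1 + (0.11×1 + 0.62×2 + 0.27×2) = 2.89
Organism 6: 1 + 2.89 = 3.89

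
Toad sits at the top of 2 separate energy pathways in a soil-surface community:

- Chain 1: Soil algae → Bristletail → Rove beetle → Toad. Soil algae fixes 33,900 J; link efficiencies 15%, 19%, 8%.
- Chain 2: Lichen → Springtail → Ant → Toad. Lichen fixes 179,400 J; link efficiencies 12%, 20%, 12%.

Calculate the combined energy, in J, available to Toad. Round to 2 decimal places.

Chain 1: 33900 × 0.15 × 0.19 × 0.08 = 77.292 J
Chain 2: 179400 × 0.12 × 0.2 × 0.12 = 516.672 J
Total at Toad: 77.292 + 516.672 = 593.964 J

593.96 J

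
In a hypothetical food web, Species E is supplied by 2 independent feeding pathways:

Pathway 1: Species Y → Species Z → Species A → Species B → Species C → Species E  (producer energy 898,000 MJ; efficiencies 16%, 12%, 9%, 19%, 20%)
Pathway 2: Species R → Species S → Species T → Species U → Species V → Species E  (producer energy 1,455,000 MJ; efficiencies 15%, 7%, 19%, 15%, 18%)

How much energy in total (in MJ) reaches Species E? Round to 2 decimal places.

Pathway 1: 898000 × 0.16 × 0.12 × 0.09 × 0.19 × 0.2 = 58.966272 MJ
Pathway 2: 1455000 × 0.15 × 0.07 × 0.19 × 0.15 × 0.18 = 78.373575 MJ
Total at Species E: 58.966272 + 78.373575 = 137.339847 MJ

137.34 MJ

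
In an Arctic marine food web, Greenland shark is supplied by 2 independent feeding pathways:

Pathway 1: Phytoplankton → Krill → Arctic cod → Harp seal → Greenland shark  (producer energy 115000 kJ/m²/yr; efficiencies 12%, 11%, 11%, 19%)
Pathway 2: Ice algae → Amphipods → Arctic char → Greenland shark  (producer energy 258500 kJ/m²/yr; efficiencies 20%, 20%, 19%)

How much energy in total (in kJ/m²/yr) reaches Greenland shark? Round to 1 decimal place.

Pathway 1: 115000 × 0.12 × 0.11 × 0.11 × 0.19 = 31.7262 kJ/m²/yr
Pathway 2: 258500 × 0.2 × 0.2 × 0.19 = 1964.6 kJ/m²/yr
Total at Greenland shark: 31.7262 + 1964.6 = 1996.3262 kJ/m²/yr

1996.3 kJ/m²/yr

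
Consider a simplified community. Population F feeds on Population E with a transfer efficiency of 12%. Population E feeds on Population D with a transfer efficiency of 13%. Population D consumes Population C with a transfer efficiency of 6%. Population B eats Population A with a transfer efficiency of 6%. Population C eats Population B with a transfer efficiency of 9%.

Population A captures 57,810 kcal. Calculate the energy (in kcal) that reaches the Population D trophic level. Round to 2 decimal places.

Population B: 57810 × 0.06 = 3468.6 kcal
Population C: 3468.6 × 0.09 = 312.174 kcal
Population D: 312.174 × 0.06 = 18.73044 kcal

18.73 kcal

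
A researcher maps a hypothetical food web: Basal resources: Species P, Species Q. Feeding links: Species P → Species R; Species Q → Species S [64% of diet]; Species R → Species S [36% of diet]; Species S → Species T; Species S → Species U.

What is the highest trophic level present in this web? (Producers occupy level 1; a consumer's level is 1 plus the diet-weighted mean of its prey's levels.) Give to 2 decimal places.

Species R: 1 + 1 = 2
Species S: 1 + (0.64×1 + 0.36×2) = 2.36
Species T: 1 + 2.36 = 3.36
Species U: 1 + 2.36 = 3.36

3.36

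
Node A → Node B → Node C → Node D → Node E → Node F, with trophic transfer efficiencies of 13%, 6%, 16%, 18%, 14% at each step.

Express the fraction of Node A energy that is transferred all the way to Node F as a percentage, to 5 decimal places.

0.00314%

Product of link efficiencies: 0.13 × 0.06 × 0.16 × 0.18 × 0.14 = 0.0000314496
As a percentage: 0.0000314496 × 100 = 0.00314%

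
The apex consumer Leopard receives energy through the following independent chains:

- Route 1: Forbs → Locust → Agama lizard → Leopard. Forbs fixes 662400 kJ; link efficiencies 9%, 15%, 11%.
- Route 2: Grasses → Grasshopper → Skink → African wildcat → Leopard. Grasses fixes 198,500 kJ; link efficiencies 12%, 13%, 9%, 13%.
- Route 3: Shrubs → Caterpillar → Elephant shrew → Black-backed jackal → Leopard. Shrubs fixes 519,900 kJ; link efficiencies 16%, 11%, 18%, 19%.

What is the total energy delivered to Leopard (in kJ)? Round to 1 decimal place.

Route 1: 662400 × 0.09 × 0.15 × 0.11 = 983.664 kJ
Route 2: 198500 × 0.12 × 0.13 × 0.09 × 0.13 = 36.23022 kJ
Route 3: 519900 × 0.16 × 0.11 × 0.18 × 0.19 = 312.938208 kJ
Total at Leopard: 983.664 + 36.23022 + 312.938208 = 1332.832428 kJ

1332.8 kJ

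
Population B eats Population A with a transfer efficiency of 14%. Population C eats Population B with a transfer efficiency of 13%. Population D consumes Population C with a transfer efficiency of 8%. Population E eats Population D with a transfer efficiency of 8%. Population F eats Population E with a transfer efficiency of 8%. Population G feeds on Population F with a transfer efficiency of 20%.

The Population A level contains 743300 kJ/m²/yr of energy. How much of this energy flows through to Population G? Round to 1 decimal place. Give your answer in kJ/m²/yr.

1.4 kJ/m²/yr

Population B: 743300 × 0.14 = 104062 kJ/m²/yr
Population C: 104062 × 0.13 = 13528.06 kJ/m²/yr
Population D: 13528.06 × 0.08 = 1082.2448 kJ/m²/yr
Population E: 1082.2448 × 0.08 = 86.579584 kJ/m²/yr
Population F: 86.579584 × 0.08 = 6.92636672 kJ/m²/yr
Population G: 6.92636672 × 0.2 = 1.385273344 kJ/m²/yr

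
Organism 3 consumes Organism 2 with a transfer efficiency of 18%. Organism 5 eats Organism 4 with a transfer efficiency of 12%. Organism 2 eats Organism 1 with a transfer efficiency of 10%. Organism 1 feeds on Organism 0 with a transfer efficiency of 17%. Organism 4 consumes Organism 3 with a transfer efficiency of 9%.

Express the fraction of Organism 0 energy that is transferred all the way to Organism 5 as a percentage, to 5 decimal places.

Product of link efficiencies: 0.17 × 0.1 × 0.18 × 0.09 × 0.12 = 0.000033048
As a percentage: 0.000033048 × 100 = 0.00330%

0.00330%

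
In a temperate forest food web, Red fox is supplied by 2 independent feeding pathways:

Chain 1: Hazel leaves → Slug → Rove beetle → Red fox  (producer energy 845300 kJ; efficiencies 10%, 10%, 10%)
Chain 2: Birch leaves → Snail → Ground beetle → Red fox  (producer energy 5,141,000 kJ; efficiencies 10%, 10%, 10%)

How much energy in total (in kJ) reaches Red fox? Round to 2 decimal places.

5986.30 kJ

Chain 1: 845300 × 0.1 × 0.1 × 0.1 = 845.3 kJ
Chain 2: 5141000 × 0.1 × 0.1 × 0.1 = 5141 kJ
Total at Red fox: 845.3 + 5141 = 5986.3 kJ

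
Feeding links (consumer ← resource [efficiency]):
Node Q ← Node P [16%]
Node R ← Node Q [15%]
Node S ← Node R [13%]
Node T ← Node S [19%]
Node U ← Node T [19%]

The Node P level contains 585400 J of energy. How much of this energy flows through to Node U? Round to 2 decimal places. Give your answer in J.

65.93 J

Node Q: 585400 × 0.16 = 93664 J
Node R: 93664 × 0.15 = 14049.6 J
Node S: 14049.6 × 0.13 = 1826.448 J
Node T: 1826.448 × 0.19 = 347.02512 J
Node U: 347.02512 × 0.19 = 65.9347728 J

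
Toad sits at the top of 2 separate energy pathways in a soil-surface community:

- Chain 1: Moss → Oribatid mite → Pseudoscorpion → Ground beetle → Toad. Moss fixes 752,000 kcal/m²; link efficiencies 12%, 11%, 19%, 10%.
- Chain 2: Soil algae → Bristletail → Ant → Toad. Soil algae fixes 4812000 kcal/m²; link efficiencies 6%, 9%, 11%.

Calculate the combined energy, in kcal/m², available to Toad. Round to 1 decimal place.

Chain 1: 752000 × 0.12 × 0.11 × 0.19 × 0.1 = 188.6016 kcal/m²
Chain 2: 4812000 × 0.06 × 0.09 × 0.11 = 2858.328 kcal/m²
Total at Toad: 188.6016 + 2858.328 = 3046.9296 kcal/m²

3046.9 kcal/m²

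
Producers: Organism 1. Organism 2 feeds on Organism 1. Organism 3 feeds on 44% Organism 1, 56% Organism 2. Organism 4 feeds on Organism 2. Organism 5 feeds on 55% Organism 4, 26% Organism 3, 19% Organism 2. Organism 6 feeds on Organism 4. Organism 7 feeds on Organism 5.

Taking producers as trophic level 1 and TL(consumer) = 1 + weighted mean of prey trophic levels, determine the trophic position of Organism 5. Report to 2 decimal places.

Organism 2: 1 + 1 = 2
Organism 3: 1 + (0.44×1 + 0.56×2) = 2.56
Organism 4: 1 + 2 = 3
Organism 5: 1 + (0.55×3 + 0.26×2.56 + 0.19×2) = 3.6956
Organism 6: 1 + 3 = 4
Organism 7: 1 + 3.6956 = 4.6956

3.70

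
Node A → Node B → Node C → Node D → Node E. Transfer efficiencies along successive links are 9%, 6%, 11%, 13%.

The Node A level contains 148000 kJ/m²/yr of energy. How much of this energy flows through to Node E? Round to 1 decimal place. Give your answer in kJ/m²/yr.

Node B: 148000 × 0.09 = 13320 kJ/m²/yr
Node C: 13320 × 0.06 = 799.2 kJ/m²/yr
Node D: 799.2 × 0.11 = 87.912 kJ/m²/yr
Node E: 87.912 × 0.13 = 11.42856 kJ/m²/yr

11.4 kJ/m²/yr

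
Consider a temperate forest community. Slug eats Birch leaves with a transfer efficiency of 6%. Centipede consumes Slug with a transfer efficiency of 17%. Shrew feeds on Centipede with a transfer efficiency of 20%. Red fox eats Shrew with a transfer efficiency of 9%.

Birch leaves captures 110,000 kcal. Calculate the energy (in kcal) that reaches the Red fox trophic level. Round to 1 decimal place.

20.2 kcal

Slug: 110000 × 0.06 = 6600 kcal
Centipede: 6600 × 0.17 = 1122 kcal
Shrew: 1122 × 0.2 = 224.4 kcal
Red fox: 224.4 × 0.09 = 20.196 kcal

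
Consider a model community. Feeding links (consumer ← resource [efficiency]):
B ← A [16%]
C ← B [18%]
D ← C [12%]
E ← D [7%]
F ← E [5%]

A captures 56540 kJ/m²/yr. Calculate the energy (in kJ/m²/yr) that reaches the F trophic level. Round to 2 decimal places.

B: 56540 × 0.16 = 9046.4 kJ/m²/yr
C: 9046.4 × 0.18 = 1628.352 kJ/m²/yr
D: 1628.352 × 0.12 = 195.40224 kJ/m²/yr
E: 195.40224 × 0.07 = 13.6781568 kJ/m²/yr
F: 13.6781568 × 0.05 = 0.68390784 kJ/m²/yr

0.68 kJ/m²/yr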